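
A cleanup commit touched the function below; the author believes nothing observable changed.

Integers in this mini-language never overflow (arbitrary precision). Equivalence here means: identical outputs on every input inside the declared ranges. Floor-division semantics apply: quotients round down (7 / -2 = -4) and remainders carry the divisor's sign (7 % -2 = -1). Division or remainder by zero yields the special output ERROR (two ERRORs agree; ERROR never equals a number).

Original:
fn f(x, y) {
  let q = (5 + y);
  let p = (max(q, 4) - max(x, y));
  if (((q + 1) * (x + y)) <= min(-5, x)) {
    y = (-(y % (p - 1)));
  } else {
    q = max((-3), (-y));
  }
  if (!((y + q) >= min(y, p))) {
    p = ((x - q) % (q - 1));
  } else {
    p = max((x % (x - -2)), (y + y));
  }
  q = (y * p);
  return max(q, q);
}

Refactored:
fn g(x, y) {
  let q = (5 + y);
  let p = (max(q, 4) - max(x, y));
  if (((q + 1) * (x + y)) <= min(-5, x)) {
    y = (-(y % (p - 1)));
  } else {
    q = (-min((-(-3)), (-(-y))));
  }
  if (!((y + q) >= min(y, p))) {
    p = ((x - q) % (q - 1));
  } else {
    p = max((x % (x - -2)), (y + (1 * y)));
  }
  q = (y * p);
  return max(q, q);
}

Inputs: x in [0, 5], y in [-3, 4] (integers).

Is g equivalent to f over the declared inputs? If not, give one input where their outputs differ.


Comparing the listings, the differences include: min/max/abs usage differs; arithmetic usage differs; constant usage differs.
Tracing x=2, y=-1: f: q := 4 | p := 2 | (((q + 1) * (x + y)) <= min(-5, x)): false | q := 1 | (!((y + q) >= min(y, p))): false | p := 2 | q := -2 | result -2 | g: q := 4 | p := 2 | (((q + 1) * (x + y)) <= min(-5, x)): false | q := 1 | (!((y + q) >= min(y, p))): false | p := 2 | q := -2 | result -2 — matching result -2.
Across all 48 domain points the two functions coincide.
verdict: equivalent


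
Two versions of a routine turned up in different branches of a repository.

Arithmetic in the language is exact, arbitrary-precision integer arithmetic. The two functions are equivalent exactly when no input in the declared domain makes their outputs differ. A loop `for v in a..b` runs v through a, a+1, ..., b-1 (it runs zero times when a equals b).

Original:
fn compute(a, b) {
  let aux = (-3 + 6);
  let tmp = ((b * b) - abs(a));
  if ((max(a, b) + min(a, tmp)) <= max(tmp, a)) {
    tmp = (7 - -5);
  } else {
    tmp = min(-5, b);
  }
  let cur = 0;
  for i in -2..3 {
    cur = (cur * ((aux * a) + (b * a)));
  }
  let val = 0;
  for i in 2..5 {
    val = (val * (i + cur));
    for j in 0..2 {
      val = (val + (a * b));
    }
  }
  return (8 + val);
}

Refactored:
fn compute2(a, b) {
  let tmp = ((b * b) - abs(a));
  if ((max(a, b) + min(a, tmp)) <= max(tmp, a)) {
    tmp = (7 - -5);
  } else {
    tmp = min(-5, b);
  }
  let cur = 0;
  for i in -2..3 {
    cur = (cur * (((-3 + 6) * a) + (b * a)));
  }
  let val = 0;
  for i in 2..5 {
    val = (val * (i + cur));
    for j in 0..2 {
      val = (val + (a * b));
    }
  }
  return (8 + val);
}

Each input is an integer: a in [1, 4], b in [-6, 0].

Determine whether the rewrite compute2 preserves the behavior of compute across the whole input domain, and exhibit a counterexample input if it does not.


Behavior is preserved: although statement counts differ; local variable names differ, the outputs never diverge.
As a probe, take a=2, b=-4: compute runs aux := 3 | tmp := 14 | ((max(a, b) + min(a, tmp)) <= max(tmp, a)): true | tmp := 12 | cur := 0 | iter i=-2: | cur := 0 | iter i=-1: | cur := 0 | iter i=0: | cur := 0 | iter i=1: | cur := 0 | iter i=2: | cur := 0 | val := 0 | iter i=2: | val := 0 | iter j=0: | val := -8 | iter j=1: | val := -16 | iter i=3: | val := -48 | iter j=0: | val := -56 | iter j=1: | val := -64 | iter i=4: | val := -256 | iter j=0: | val := -264 | iter j=1: | val := -272 | result -264; compute2 runs tmp := 14 | ((max(a, b) + min(a, tmp)) <= max(tmp, a)): true | tmp := 12 | cur := 0 | iter i=-2: | cur := 0 | iter i=-1: | cur := 0 | iter i=0: | cur := 0 | iter i=1: | cur := 0 | iter i=2: | cur := 0 | val := 0 | iter i=2: | val := 0 | iter j=0: | val := -8 | iter j=1: | val := -16 | iter i=3: | val := -48 | iter j=0: | val := -56 | iter j=1: | val := -64 | iter i=4: | val := -256 | iter j=0: | val := -264 | iter j=1: | val := -272 | result -264; both end at -264.
Across all 28 domain points the two functions coincide.
verdict: equivalent


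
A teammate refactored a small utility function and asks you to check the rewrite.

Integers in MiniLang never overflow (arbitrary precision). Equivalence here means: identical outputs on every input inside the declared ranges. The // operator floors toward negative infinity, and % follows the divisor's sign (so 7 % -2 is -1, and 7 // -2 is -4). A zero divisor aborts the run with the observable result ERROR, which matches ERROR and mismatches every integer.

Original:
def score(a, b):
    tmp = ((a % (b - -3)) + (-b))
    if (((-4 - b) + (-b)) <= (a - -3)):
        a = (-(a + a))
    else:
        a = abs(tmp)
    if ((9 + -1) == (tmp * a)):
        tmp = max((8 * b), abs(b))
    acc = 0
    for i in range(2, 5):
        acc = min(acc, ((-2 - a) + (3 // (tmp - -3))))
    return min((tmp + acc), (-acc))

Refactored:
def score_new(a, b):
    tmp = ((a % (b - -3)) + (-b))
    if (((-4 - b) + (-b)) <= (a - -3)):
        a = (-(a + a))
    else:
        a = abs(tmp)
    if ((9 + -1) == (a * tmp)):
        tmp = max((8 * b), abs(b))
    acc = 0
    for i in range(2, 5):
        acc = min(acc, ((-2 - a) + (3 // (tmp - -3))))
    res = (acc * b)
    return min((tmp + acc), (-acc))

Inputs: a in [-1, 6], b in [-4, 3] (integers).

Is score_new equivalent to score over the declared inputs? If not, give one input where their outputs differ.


The two versions differ — the changes include local variable names differ, plus arithmetic usage differs, plus statement counts differ.
Spot check at a=4, b=0 — score: tmp := 1 | (((-4 - b) + (-b)) <= (a - -3)): true | a := -8 | ((9 + -1) == (tmp * a)): false | acc := 0 | iter i=2: | acc := 0 | iter i=3: | acc := 0 | iter i=4: | acc := 0 | result 0. score_new: tmp := 1 | (((-4 - b) + (-b)) <= (a - -3)): true | a := -8 | ((9 + -1) == (a * tmp)): false | acc := 0 | iter i=2: | acc := 0 | iter i=3: | acc := 0 | iter i=4: | acc := 0 | res := 0 | result 0. Both give 0.
Sweeping the whole domain (64 inputs) finds no disagreement.
verdict: equivalent


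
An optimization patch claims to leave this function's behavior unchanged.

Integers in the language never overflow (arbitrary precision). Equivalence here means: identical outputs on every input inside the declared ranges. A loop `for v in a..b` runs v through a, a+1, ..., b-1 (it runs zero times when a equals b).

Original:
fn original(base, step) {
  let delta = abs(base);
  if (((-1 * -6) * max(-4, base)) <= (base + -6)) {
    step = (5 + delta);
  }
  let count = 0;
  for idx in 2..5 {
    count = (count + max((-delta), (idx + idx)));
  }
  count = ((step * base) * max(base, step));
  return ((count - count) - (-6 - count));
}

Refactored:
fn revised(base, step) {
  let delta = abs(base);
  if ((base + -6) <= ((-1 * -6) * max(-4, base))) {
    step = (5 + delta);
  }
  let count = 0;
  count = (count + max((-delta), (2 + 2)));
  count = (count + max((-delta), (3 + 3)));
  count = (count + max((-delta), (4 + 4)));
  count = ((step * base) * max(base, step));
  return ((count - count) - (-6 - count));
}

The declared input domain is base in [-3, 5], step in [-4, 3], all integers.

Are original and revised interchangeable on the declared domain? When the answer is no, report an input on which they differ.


Not equivalent: base=-3, step=-4 separates them (-186 vs -30).
original: delta = 3; (((-1 * -6) * max(-4, base)) <= (base + -6)) -> true; step = 8; count = 0; [idx=2]; count = 4; [idx=3]; count = 10; [idx=4]; count = 18; count = -192; return -186
revised: delta = 3; ((base + -6) <= ((-1 * -6) * max(-4, base))) -> false; count = 0; count = 4; count = 10; count = 18; count = -36; return -30
verdict: not equivalent; witness: base=-3, step=-4


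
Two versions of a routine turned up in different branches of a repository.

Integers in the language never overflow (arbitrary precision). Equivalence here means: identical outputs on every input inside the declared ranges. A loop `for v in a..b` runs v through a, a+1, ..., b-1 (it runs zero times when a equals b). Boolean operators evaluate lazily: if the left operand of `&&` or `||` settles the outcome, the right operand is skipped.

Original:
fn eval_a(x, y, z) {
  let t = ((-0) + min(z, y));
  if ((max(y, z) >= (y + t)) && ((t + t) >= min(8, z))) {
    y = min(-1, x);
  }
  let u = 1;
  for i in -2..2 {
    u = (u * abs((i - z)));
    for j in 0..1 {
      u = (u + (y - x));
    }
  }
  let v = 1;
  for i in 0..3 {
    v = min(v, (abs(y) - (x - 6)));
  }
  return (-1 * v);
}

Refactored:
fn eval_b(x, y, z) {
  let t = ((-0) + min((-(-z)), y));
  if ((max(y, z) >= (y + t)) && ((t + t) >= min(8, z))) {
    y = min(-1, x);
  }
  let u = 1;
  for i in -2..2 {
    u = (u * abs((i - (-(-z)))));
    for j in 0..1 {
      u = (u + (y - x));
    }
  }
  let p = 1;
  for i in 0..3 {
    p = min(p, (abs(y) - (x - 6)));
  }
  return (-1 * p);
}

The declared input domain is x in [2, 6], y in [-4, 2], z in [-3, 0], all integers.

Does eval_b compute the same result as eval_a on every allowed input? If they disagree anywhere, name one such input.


Changes here: local variable names differ; the full 140-point sweep finds no disagreement.
verdict: equivalent


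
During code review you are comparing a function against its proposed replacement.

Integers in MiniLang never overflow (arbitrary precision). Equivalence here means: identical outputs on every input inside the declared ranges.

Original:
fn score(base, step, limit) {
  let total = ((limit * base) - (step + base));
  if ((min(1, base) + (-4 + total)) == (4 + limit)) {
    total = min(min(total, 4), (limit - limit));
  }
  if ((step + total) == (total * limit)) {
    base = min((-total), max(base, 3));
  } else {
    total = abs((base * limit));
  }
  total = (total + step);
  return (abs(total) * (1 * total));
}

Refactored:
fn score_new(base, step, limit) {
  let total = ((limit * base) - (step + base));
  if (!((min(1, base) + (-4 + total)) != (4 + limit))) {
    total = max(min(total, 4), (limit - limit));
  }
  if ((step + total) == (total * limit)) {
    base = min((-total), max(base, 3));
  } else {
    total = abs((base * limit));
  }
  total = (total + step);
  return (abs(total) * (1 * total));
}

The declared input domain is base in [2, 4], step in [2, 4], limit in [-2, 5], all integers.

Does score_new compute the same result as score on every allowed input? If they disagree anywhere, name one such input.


Equivalent. The one real change (`min(min(total, 4), (limit - limit))` became `max(min(total, 4), (limit - limit))`) has no effect anywhere in the declared ranges.
Sweeping the whole domain (72 inputs) finds no disagreement.
One worked example (base=4, step=2, limit=2) — score: total becomes 2; next ((min(1, base) + (-4 + total)) == (4 + limit)) evaluates to false; next ((step + total) == (total * limit)) evaluates to true; next base becomes -2; next total becomes 4; next final value 16; score_new: total becomes 2; next (!((min(1, base) + (-4 + total)) != (4 + limit))) evaluates to false; next ((step + total) == (total * limit)) evaluates to true; next base becomes -2; next total becomes 4; next final value 16; agreement on 16.
verdict: equivalent


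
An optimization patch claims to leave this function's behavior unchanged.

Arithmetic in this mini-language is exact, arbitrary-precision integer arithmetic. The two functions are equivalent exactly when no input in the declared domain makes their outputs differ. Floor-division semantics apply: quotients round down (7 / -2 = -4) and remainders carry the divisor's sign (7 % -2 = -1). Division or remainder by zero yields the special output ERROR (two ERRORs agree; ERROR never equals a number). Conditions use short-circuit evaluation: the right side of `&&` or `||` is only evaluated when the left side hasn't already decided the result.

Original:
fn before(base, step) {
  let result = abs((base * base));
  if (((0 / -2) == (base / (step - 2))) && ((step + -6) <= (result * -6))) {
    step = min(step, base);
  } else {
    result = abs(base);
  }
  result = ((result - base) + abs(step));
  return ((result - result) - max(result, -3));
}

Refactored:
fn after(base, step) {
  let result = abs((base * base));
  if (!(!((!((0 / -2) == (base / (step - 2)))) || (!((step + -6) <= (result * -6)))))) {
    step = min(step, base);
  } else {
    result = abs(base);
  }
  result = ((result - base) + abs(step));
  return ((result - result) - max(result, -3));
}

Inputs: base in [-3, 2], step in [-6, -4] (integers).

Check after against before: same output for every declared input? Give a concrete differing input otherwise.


These are not equivalent — on base=-3, step=-6 the outputs split (-12 vs -18).
before: result = 9; (((0 / -2) == (base / (step - 2))) && ((step + -6) <= (result * -6))) -> false; result = 3; result = 12; return -12
after: result = 9; (!(!((!((0 / -2) == (base / (step - 2)))) || (!((step + -6) <= (result * -6)))))) -> true; step = -6; result = 18; return -18
verdict: not equivalent; witness: base=-3, step=-6


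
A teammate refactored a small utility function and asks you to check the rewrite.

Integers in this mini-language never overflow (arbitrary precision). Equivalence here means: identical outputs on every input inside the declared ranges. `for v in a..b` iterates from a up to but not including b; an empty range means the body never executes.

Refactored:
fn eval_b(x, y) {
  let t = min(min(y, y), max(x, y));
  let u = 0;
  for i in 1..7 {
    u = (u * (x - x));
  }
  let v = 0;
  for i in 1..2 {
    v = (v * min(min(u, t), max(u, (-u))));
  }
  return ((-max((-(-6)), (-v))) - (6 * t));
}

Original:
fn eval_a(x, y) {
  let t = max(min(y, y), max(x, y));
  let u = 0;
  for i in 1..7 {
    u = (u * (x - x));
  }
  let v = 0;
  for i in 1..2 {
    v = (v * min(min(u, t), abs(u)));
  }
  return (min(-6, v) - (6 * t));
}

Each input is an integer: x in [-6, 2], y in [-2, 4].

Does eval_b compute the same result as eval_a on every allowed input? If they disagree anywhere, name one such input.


Input x=-1, y=-2: 0 from eval_a versus 6 from eval_b.
verdict: not equivalent; witness: x=-1, y=-2


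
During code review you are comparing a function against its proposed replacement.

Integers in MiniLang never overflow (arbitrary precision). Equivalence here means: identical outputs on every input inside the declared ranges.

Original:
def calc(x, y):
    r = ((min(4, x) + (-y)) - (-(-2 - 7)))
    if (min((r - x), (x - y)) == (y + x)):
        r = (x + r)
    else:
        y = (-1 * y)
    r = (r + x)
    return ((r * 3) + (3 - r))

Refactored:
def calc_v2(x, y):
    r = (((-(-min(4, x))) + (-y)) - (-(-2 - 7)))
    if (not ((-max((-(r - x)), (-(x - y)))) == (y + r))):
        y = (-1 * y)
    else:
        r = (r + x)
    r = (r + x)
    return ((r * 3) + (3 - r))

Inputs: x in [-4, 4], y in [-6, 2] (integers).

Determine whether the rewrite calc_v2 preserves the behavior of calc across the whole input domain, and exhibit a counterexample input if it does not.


Not equivalent: x=-3, y=-3 separates them (-27 vs -21).
calc: r = -9; (min((r - x), (x - y)) == (y + x)) -> true; r = -12; r = -15; return -27
calc_v2: r = -9; (not ((-max((-(r - x)), (-(x - y)))) == (y + r))) -> true; y = 3; r = -12; return -21
verdict: not equivalent; witness: x=-3, y=-3


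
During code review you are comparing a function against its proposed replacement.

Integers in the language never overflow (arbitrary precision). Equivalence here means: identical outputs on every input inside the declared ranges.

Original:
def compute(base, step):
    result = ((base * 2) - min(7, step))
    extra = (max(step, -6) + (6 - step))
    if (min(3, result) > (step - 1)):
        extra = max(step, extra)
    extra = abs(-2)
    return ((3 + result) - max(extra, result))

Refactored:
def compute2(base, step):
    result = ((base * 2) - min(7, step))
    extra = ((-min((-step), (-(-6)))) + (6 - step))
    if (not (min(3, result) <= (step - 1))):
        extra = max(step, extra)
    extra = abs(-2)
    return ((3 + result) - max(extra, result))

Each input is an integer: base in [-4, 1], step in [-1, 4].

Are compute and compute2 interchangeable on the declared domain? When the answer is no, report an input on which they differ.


Equivalent — the differences include min/max/abs usage differs, plus boolean connective usage differs, plus comparison usage differs, yet no declared input distinguishes the two.
As a probe, take base=-1, step=3: compute runs result=-5, then extra=6, then (min(3, result) > (step - 1)) is false, then extra=2, then returns -4; compute2 runs result=-5, then extra=6, then (not (min(3, result) <= (step - 1))) is false, then extra=2, then returns -4; both end at -4.
Every one of the 36 inputs gives matching results.
verdict: equivalent


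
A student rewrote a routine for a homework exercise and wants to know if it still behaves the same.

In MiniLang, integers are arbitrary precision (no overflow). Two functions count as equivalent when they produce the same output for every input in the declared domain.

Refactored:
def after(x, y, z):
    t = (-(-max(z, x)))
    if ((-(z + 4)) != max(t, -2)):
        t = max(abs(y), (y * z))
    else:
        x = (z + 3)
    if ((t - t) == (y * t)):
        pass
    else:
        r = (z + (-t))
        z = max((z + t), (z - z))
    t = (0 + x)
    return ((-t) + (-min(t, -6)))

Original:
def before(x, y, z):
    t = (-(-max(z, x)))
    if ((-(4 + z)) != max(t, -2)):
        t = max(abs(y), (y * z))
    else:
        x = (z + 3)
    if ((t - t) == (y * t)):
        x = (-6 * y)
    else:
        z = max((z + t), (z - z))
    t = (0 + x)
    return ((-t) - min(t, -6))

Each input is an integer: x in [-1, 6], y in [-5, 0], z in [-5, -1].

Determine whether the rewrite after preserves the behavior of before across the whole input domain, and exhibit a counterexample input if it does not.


Input x=-1, y=0, z=-5: 6 from before versus 7 from after.
verdict: not equivalent; witness: x=-1, y=0, z=-5


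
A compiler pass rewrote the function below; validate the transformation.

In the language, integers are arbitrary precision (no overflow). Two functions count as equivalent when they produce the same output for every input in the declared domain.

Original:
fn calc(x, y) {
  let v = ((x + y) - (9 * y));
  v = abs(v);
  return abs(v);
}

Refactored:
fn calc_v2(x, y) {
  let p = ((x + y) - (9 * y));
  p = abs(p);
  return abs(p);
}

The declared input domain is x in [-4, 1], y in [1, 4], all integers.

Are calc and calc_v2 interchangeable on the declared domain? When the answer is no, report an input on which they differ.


Behavior is preserved: although local variable names differ, the outputs never diverge.
As a probe, take x=-2, y=1: calc runs v := -10 | v := 10 | result 10; calc_v2 runs p := -10 | p := 10 | result 10; both end at 10.
Sweeping the whole domain (24 inputs) finds no disagreement.
verdict: equivalent


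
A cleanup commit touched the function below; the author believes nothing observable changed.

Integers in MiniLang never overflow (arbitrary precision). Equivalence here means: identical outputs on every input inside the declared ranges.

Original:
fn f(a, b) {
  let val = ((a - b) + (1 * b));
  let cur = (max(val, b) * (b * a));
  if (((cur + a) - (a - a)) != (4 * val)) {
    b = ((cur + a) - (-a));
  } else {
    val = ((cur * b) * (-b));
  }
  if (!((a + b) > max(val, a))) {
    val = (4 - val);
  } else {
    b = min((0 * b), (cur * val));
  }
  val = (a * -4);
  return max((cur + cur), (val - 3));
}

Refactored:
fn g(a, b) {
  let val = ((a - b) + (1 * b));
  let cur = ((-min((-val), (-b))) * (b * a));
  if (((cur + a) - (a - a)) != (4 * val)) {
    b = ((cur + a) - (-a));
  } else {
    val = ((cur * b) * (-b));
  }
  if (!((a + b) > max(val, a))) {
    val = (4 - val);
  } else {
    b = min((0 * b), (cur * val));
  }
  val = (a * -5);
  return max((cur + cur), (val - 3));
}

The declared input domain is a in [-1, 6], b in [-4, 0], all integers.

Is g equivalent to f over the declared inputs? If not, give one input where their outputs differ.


There is a counterexample at a=-1, b=-4: 1 on one side, 2 on the other.
f: val=-1, then cur=-4, then (((cur + a) - (a - a)) != (4 * val)) is true, then b=-6, then (!((a + b) > max(val, a))) is true, then val=5, then val=4, then returns 1
g: val=-1, then cur=-4, then (((cur + a) - (a - a)) != (4 * val)) is true, then b=-6, then (!((a + b) > max(val, a))) is true, then val=5, then val=5, then returns 2
verdict: not equivalent; witness: a=-1, b=-4


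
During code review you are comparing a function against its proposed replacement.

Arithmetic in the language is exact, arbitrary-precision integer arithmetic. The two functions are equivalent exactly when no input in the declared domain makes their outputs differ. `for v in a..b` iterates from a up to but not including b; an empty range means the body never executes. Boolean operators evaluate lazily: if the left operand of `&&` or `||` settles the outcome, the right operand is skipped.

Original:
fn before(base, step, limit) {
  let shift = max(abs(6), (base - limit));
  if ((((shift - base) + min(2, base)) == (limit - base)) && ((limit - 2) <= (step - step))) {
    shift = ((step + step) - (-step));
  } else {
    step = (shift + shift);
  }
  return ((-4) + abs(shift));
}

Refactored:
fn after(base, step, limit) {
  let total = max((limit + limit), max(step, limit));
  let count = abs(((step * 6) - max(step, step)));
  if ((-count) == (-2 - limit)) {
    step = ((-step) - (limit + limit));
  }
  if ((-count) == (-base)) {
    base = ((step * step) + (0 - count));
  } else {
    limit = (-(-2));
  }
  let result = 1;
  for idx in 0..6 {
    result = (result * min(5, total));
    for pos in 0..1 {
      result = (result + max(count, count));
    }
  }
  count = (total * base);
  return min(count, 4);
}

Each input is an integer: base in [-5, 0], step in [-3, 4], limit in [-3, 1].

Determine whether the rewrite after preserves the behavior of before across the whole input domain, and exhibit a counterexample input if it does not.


These are not equivalent — on base=-5, step=-3, limit=-3 the outputs split (2 vs 4).
before: shift = 6; ((((shift - base) + min(2, base)) == (limit - base)) && ((limit - 2) <= (step - step))) -> false; step = 12; return 2
after: total = -3; count = 15; ((-count) == (-2 - limit)) -> false; ((-count) == (-base)) -> false; limit = 2; result = 1; [idx=0]; result = -3; [pos=0]; result = 12; [idx=1]; result = -36; [pos=0]; result = -21; [idx=2]; result = 63; [pos=0]; result = 78; [idx=3]; result = -234; [pos=0]; result = -219; [idx=4]; result = 657; [pos=0]; result = 672; [idx=5]; result = -2016; [pos=0]; result = -2001; count = 15; return 4
verdict: not equivalent; witness: base=-5, step=-3, limit=-3


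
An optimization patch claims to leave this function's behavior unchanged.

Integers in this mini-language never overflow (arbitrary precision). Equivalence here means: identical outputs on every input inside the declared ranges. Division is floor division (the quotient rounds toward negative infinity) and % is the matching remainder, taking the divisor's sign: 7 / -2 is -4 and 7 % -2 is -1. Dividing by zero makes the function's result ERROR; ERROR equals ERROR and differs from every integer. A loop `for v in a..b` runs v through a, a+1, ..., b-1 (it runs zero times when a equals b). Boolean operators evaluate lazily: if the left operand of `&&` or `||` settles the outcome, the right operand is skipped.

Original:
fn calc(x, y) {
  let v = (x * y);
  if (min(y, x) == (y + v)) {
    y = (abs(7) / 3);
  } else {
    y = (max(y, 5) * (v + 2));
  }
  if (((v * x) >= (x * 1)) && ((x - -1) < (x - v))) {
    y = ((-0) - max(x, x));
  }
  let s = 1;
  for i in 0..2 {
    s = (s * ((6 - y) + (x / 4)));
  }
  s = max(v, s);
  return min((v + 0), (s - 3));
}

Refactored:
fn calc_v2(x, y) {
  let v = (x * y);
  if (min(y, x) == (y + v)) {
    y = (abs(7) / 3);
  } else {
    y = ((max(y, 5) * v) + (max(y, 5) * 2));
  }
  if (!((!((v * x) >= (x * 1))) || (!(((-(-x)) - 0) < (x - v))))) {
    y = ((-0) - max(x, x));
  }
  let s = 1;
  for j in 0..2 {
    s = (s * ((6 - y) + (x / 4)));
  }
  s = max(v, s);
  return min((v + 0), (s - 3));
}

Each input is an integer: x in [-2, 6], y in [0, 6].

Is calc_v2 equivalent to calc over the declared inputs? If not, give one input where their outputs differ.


Consider the input x=-1, y=1.
calc: v becomes -1; next (min(y, x) == (y + v)) evaluates to false; next y becomes 5; next (((v * x) >= (x * 1)) && ((x - -1) < (x - v))) evaluates to false; next s becomes 1; next at i=0:; next s becomes 0; next at i=1:; next s becomes 0; next s becomes 0; next final value -3
calc_v2: v becomes -1; next (min(y, x) == (y + v)) evaluates to false; next y becomes 5; next (!((!((v * x) >= (x * 1))) || (!(((-(-x)) - 0) < (x - v))))) evaluates to true; next y becomes 1; next s becomes 1; next at j=0:; next s becomes 4; next at j=1:; next s becomes 16; next s becomes 16; next final value -1
-3 and -1 differ, so these are not the same function on this domain.
verdict: not equivalent; witness: x=-1, y=1


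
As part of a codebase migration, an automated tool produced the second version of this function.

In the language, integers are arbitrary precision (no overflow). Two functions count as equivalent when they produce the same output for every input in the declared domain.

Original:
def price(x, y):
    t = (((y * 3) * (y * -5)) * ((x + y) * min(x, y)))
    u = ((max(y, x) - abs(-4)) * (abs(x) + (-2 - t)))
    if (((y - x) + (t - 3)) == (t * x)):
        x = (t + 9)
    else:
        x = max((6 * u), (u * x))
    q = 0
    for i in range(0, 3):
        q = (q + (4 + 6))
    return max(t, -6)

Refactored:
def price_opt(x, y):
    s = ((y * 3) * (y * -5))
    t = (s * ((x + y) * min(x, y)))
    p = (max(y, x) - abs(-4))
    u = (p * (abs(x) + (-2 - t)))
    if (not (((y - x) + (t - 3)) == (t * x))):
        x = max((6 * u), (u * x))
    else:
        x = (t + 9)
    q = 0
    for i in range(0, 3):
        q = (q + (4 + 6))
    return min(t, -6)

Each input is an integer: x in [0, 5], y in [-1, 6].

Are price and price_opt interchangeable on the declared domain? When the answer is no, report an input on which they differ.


x=0, y=-1 yields -6 from price but -15 from price_opt.
verdict: not equivalent; witness: x=0, y=-1


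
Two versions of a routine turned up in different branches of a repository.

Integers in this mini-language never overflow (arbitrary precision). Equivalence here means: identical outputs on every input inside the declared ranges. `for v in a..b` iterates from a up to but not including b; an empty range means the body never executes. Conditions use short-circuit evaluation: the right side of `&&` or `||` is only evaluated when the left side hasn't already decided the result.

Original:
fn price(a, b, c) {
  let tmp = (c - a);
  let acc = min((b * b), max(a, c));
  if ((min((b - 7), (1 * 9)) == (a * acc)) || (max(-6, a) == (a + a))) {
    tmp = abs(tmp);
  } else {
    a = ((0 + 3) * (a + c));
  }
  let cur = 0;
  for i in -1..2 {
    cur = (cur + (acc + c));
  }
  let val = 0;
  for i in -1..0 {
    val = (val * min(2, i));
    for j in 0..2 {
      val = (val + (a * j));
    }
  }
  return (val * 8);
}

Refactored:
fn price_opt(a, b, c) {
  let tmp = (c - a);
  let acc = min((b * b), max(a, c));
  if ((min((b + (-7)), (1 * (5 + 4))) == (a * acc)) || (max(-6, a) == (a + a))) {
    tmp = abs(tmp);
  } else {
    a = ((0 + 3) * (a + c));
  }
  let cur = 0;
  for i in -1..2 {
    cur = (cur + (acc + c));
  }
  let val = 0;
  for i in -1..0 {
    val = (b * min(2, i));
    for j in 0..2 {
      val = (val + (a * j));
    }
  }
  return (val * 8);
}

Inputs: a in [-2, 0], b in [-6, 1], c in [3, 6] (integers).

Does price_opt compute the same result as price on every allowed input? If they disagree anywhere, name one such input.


Evaluate both at a=-2, b=-6, c=3.
price: tmp becomes 5; next acc becomes 3; next ((min((b - 7), (1 * 9)) == (a * acc)) || (max(-6, a) == (a + a))) evaluates to false; next a becomes 3; next cur becomes 0; next at i=-1:; next cur becomes 6; next at i=0:; next cur becomes 12; next at i=1:; next cur becomes 18; next val becomes 0; next at i=-1:; next val becomes 0; next at j=0:; next val becomes 0; next at j=1:; next val becomes 3; next final value 24
price_opt: tmp becomes 5; next acc becomes 3; next ((min((b + (-7)), (1 * (5 + 4))) == (a * acc)) || (max(-6, a) == (a + a))) evaluates to false; next a becomes 3; next cur becomes 0; next at i=-1:; next cur becomes 6; next at i=0:; next cur becomes 12; next at i=1:; next cur becomes 18; next val becomes 0; next at i=-1:; next val becomes 6; next at j=0:; next val becomes 6; next at j=1:; next val becomes 9; next final value 72
24 and 72 differ, so these are not the same function on this domain.
verdict: not equivalent; witness: a=-2, b=-6, c=3


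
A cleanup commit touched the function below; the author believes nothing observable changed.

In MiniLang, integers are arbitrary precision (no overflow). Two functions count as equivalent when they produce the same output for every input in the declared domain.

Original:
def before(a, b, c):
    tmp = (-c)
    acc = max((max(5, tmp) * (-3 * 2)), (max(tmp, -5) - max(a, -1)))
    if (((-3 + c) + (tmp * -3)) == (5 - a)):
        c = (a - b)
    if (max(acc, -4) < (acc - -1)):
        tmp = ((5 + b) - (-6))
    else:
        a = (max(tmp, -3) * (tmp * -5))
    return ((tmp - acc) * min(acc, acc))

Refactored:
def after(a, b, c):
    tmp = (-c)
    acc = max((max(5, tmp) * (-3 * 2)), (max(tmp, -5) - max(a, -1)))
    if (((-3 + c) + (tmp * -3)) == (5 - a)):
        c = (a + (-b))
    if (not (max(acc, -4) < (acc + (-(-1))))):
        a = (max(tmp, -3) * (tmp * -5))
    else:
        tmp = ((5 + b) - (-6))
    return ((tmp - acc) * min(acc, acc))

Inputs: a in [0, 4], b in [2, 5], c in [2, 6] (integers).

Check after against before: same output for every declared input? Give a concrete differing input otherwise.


The two are interchangeable: boolean connective usage differs; also arithmetic usage differs, and every declared input agrees.
As a probe, take a=1, b=2, c=6: before runs tmp becomes -6; next acc becomes -6; next (((-3 + c) + (tmp * -3)) == (5 - a)) evaluates to false; next (max(acc, -4) < (acc - -1)) evaluates to false; next a becomes -90; next final value 0; after runs tmp becomes -6; next acc becomes -6; next (((-3 + c) + (tmp * -3)) == (5 - a)) evaluates to false; next (not (max(acc, -4) < (acc + (-(-1))))) evaluates to true; next a becomes -90; next final value 0; both end at 0.
Checked all 100 inputs in the declared domain: the outputs agree on every one.
verdict: equivalent


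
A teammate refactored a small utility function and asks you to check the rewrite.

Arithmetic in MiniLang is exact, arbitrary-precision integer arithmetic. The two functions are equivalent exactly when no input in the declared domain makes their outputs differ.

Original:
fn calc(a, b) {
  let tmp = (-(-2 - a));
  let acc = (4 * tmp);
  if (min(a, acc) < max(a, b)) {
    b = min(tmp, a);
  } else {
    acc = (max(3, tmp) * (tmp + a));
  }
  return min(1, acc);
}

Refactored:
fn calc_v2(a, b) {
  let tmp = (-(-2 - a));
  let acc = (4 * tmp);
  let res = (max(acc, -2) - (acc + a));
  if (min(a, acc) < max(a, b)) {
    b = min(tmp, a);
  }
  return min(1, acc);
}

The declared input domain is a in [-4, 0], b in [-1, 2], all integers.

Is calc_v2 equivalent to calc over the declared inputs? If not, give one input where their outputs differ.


a=-1, b=-1 yields 0 from calc but 1 from calc_v2.
verdict: not equivalent; witness: a=-1, b=-1


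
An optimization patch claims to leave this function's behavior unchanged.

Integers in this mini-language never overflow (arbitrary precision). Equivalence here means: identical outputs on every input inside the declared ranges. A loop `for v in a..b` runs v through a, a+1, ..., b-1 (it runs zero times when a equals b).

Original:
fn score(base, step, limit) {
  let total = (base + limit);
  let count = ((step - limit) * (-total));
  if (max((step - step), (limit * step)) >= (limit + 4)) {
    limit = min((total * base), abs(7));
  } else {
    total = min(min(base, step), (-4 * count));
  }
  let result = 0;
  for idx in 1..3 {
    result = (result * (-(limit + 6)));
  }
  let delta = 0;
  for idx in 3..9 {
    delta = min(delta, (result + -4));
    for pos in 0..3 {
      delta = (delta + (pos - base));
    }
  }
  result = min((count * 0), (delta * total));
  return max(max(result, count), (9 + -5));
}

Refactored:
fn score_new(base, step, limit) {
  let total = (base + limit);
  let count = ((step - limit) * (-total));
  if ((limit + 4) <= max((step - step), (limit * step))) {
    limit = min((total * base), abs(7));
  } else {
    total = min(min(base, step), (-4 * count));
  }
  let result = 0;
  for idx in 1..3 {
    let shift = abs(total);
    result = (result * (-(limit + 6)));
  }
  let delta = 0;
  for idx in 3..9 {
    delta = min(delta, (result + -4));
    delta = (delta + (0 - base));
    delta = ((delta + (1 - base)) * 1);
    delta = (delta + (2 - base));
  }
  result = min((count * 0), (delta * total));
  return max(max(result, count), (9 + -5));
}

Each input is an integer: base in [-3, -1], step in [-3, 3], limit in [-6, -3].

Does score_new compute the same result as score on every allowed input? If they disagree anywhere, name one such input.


The two versions differ — the changes include comparison usage differs, constant usage differs, arithmetic usage differs, loop structure differs, local variable names differ, min/max/abs usage differs, statement counts differ.
As a probe, take base=-3, step=0, limit=-5: score runs total = -8; count = 40; (max((step - step), (limit * step)) >= (limit + 4)) -> true; limit = 7; result = 0; [idx=1]; result = 0; [idx=2]; result = 0; delta = 0; [idx=3]; delta = -4; [pos=0]; delta = -1; [pos=1]; delta = 3; [pos=2]; delta = 8; [idx=4]; delta = -4; [pos=0]; delta = -1; [pos=1]; delta = 3; [pos=2]; delta = 8; [idx=5]; delta = -4; [pos=0]; delta = -1; [pos=1]; delta = 3; [pos=2]; delta = 8; [idx=6]; delta = -4; [pos=0]; delta = -1; [pos=1]; delta = 3; [pos=2]; delta = 8; [idx=7]; delta = -4; [pos=0]; delta = -1; [pos=1]; delta = 3; [pos=2]; delta = 8; [idx=8]; delta = -4; [pos=0]; delta = -1; [pos=1]; delta = 3; [pos=2]; delta = 8; result = -64; return 40; score_new runs total = -8; count = 40; ((limit + 4) <= max((step - step), (limit * step))) -> true; limit = 7; result = 0; [idx=1]; shift = 8; result = 0; [idx=2]; shift = 8; result = 0; delta = 0; [idx=3]; delta = -4; delta = -1; delta = 3; delta = 8; [idx=4]; delta = -4; delta = -1; delta = 3; delta = 8; [idx=5]; delta = -4; delta = -1; delta = 3; delta = 8; [idx=6]; delta = -4; delta = -1; delta = 3; delta = 8; [idx=7]; delta = -4; delta = -1; delta = 3; delta = 8; [idx=8]; delta = -4; delta = -1; delta = 3; delta = 8; result = -64; return 40; both end at 40.
Across all 84 domain points the two functions coincide.
verdict: equivalent


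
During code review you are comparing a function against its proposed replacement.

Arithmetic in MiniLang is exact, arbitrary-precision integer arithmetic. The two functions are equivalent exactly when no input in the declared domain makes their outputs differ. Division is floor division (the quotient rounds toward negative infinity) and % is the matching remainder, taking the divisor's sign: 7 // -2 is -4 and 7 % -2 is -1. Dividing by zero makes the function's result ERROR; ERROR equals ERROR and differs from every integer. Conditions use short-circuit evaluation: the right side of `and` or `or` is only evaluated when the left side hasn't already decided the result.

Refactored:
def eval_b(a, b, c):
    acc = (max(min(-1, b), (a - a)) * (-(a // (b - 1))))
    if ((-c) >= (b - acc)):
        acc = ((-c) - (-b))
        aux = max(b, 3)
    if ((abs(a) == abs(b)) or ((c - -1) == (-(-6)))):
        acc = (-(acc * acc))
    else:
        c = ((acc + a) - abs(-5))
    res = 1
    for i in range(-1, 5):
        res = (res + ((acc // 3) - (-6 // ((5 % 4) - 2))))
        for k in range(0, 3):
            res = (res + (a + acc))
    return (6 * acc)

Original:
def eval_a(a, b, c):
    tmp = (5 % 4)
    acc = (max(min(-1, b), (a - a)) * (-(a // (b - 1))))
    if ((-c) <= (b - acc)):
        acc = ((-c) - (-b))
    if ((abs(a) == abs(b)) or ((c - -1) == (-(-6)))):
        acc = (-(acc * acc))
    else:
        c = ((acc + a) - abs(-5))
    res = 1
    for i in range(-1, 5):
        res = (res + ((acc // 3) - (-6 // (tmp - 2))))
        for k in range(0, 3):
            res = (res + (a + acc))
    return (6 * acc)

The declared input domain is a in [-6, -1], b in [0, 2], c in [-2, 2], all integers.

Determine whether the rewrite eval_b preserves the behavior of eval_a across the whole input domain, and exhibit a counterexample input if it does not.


The rewrite breaks on a=-6, b=0, c=-2, where the results are 0 and 12.
eval_a: tmp becomes 1; next acc becomes 0; next ((-c) <= (b - acc)) evaluates to false; next ((abs(a) == abs(b)) or ((c - -1) == (-(-6)))) evaluates to false; next c becomes -11; next res becomes 1; next at i=-1:; next res becomes -5; next at k=0:; next res becomes -11; next at k=1:; next res becomes -17; next at k=2:; next res becomes -23; next at i=0:; next res becomes -29; next at k=0:; next res becomes -35; next at k=1:; next res becomes -41; next at k=2:; next res becomes -47; next at i=1:; next res becomes -53; next at k=0:; next res becomes -59; next at k=1:; next res becomes -65; next at k=2:; next res becomes -71; next at i=2:; next res becomes -77; next at k=0:; next res becomes -83; next at k=1:; next res becomes -89; next at k=2:; next res becomes -95; next at i=3:; next res becomes -101; next at k=0:; next res becomes -107; next at k=1:; next res becomes -113; next at k=2:; next res becomes -119; next at i=4:; next res becomes -125; next at k=0:; next res becomes -131; next at k=1:; next res becomes -137; next at k=2:; next res becomes -143; next final value 0
eval_b: acc becomes 0; next ((-c) >= (b - acc)) evaluates to true; next acc becomes 2; next aux becomes 3; next ((abs(a) == abs(b)) or ((c - -1) == (-(-6)))) evaluates to false; next c becomes -9; next res becomes 1; next at i=-1:; next res becomes -5; next at k=0:; next res becomes -9; next at k=1:; next res becomes -13; next at k=2:; next res becomes -17; next at i=0:; next res becomes -23; next at k=0:; next res becomes -27; next at k=1:; next res becomes -31; next at k=2:; next res becomes -35; next at i=1:; next res becomes -41; next at k=0:; next res becomes -45; next at k=1:; next res becomes -49; next at k=2:; next res becomes -53; next at i=2:; next res becomes -59; next at k=0:; next res becomes -63; next at k=1:; next res becomes -67; next at k=2:; next res becomes -71; next at i=3:; next res becomes -77; next at k=0:; next res becomes -81; next at k=1:; next res becomes -85; next at k=2:; next res becomes -89; next at i=4:; next res becomes -95; next at k=0:; next res becomes -99; next at k=1:; next res becomes -103; next at k=2:; next res becomes -107; next final value 12
verdict: not equivalent; witness: a=-6, b=0, c=-2


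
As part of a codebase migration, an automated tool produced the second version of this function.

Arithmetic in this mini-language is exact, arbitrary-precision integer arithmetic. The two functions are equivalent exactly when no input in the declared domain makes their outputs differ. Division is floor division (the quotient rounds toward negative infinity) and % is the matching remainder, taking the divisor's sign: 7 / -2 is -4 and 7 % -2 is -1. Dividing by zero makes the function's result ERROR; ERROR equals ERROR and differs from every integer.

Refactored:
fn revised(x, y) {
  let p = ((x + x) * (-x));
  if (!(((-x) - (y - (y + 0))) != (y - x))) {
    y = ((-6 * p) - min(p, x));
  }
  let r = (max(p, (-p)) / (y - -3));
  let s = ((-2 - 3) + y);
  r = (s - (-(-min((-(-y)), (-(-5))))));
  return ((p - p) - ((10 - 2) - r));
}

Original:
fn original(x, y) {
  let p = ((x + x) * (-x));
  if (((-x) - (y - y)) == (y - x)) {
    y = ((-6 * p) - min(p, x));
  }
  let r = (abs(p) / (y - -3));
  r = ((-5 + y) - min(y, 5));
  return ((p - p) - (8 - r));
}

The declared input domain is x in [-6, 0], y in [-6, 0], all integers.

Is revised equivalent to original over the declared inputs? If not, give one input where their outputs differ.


Behavior is preserved: although arithmetic usage differs; also local variable names differ; also boolean connective usage differs; also comparison usage differs; also statement counts differ; also constant usage differs; also min/max/abs usage differs, the outputs never diverge.
One worked example (x=0, y=-6) — original: p becomes 0; next (((-x) - (y - y)) == (y - x)) evaluates to false; next r becomes 0; next r becomes -5; next final value -13; revised: p becomes 0; next (!(((-x) - (y - (y + 0))) != (y - x))) evaluates to false; next r becomes 0; next s becomes -11; next r becomes -5; next final value -13; agreement on -13.
Across all 49 domain points the two functions coincide.
verdict: equivalent
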